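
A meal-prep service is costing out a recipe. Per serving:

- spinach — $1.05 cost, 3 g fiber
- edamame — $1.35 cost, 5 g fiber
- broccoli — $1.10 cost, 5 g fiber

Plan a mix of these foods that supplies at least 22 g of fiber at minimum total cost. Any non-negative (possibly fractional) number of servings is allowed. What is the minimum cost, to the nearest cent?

$4.84

Cost per g of fiber: broccoli $0.2200, edamame $0.2700, spinach $0.3500.
With no serving limits, use only broccoli: 22 g / 5 g = 4.4 servings × $1.10 = $4.84.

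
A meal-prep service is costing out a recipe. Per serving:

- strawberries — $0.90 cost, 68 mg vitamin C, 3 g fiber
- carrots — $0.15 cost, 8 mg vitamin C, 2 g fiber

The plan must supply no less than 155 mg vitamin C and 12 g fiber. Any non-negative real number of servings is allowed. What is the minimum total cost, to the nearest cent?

Minimising a linear cost over {vitamin C ≥ 155, fiber ≥ 12, servings ≥ 0} — the optimum is at a vertex, using one or two foods.
strawberries only: max(155/68, 12/3) = 4 servings → $3.60.
carrots only: max(155/8, 12/2) = 19.38 servings → $2.91.
strawberries + carrots with both tight: 1.911 servings and 3.134 servings → $2.19.
So the least-cost plan costs $2.19.

$2.19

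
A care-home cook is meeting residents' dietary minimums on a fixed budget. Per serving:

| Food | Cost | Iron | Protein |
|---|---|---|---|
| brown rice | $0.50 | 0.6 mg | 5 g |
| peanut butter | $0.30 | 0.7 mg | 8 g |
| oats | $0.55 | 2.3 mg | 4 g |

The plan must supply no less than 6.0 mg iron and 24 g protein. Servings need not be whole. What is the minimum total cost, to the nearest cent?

For a min-cost LP with two ≥-constraints, a basic feasible solution has at most two positive variables.
brown rice only: max(6.0/0.6, 24/5) = 10 servings → $5.00.
peanut butter only: max(6.0/0.7, 24/8) = 8.571 servings → $2.57.
oats only: max(6.0/2.3, 24/4) = 6 servings → $3.30.
brown rice + peanut butter: intersection lies outside the first quadrant.
brown rice + oats with both tight: 3.429 servings and 1.714 servings → $2.66.
peanut butter + oats with both tight: 2 servings and 2 servings → $1.70.
So the least-cost plan costs $1.70.

$1.70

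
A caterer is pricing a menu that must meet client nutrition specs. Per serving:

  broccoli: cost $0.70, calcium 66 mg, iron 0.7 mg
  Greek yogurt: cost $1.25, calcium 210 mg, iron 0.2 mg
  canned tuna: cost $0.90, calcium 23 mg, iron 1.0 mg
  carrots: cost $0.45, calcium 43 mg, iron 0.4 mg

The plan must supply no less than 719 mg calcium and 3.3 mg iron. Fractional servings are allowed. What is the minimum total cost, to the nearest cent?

For a min-cost LP with two ≥-constraints, a basic feasible solution has at most two positive variables.
broccoli only: max(719/66, 3.3/0.7) = 10.89 servings → $7.63.
Greek yogurt only: max(719/210, 3.3/0.2) = 16.5 servings → $20.62.
canned tuna only: max(719/23, 3.3/1.0) = 31.26 servings → $28.13.
carrots only: max(719/43, 3.3/0.4) = 16.72 servings → $7.52.
broccoli + Greek yogurt with both tight: 4.105 servings and 2.134 servings → $5.54.
broccoli + canned tuna: the both-tight solution has a negative serving — not a feasible corner.
broccoli + carrots with both targets exact would need a negative amount; discard.
Greek yogurt + canned tuna with both tight: 3.131 servings and 2.674 servings → $6.32.
Greek yogurt + carrots with both tight: 1.932 servings and 7.284 servings → $5.69.
canned tuna + carrots: intersection lies outside the first quadrant.
Cheapest feasible corner: $5.54.

$5.54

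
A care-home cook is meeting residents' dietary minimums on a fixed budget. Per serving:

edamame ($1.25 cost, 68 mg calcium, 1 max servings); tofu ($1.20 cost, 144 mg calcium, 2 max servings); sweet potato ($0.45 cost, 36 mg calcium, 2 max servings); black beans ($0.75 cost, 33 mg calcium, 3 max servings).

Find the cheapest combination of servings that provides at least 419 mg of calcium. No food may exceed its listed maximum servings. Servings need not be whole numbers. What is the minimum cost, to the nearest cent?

$4.38

Cost per mg of calcium: tofu $0.0083, sweet potato $0.0125, edamame $0.0184, black beans $0.0227.
Take 2 servings of tofu: +288.0 mg calcium for $2.40 (total $2.40, still need 131.0 mg).
Take 2 servings of sweet potato: +72.0 mg calcium for $0.90 (total $3.30, still need 59.0 mg).
Take 0.8676 servings of edamame: +59.0 mg calcium for $1.08 (total $4.38, still need 0.0 mg).
Greedy by cheapest-per-mg is optimal for a single linear constraint, so the minimum cost is $4.38.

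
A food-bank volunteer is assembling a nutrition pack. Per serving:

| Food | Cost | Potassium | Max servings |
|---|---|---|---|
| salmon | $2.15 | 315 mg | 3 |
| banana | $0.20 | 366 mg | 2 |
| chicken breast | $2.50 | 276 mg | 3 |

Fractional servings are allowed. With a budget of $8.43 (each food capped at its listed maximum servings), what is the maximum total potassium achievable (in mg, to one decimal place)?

Potassium per dollar: banana 1830, salmon 146.5, chicken breast 110.4.
Take 2 servings of banana: spends $0.40, +732.0 mg potassium (running total 732.0 mg).
Take 3 servings of salmon: spends $6.45, +945.0 mg potassium (running total 1677.0 mg).
Take 0.632 servings of chicken breast: spends $1.58, +174.4 mg potassium (running total 1851.4 mg).
Filling greedily by potassium-per-dollar is optimal for one linear limit, giving 1851.4 mg.

1851.4 mg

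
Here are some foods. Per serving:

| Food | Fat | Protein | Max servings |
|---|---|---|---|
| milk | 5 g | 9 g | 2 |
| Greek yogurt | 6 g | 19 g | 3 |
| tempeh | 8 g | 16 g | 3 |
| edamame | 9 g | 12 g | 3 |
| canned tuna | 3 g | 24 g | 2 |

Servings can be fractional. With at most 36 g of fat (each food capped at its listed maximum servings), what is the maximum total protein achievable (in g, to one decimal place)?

129.0 g

Protein per g fat: canned tuna 8, Greek yogurt 3.167, tempeh 2, milk 1.8, edamame 1.333.
Take 2 servings of canned tuna: uses 6 g fat, +48.0 g protein (running total 48.0 g).
Take 3 servings of Greek yogurt: uses 18 g fat, +57.0 g protein (running total 105.0 g).
Take 1.5 servings of tempeh: uses 12 g fat, +24.0 g protein (running total 129.0 g).
Filling greedily by protein-per-g fat is optimal for one linear limit, giving 129.0 g.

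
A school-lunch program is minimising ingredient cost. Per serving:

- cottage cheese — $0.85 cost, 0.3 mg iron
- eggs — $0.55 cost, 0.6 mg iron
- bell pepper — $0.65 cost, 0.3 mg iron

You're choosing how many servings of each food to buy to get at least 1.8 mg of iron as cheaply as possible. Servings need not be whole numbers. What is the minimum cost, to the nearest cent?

$1.65

Cost per mg of iron: eggs $0.9167, bell pepper $2.1667, cottage cheese $2.8333.
With no serving limits, use only eggs: 1.8 mg / 0.6 mg = 3 servings × $0.55 = $1.65.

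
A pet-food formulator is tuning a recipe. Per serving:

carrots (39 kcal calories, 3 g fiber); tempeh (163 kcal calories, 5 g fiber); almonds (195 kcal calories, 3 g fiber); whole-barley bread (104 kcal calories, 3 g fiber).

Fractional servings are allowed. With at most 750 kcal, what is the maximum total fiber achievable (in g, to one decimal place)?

57.7 g

Fiber per kcal: carrots 0.07692, tempeh 0.03067, whole-barley bread 0.02885, almonds 0.01538.
With no serving limits, spend the whole calories allowance on carrots: 750 kcal / 39 kcal × 3 g = 57.7 g.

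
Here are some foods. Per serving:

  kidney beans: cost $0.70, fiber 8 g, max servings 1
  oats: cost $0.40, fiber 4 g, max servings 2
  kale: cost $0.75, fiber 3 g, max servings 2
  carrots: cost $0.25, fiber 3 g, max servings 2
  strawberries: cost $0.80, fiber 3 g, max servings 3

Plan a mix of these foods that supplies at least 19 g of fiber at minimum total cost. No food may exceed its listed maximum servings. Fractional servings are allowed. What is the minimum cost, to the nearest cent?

$1.70

Cost per g of fiber: carrots $0.0833, kidney beans $0.0875, oats $0.1000, kale $0.2500, strawberries $0.2667.
Take 2 servings of carrots: +6.0 g fiber for $0.50 (total $0.50, still need 13.0 g).
Take 1 serving of kidney beans: +8.0 g fiber for $0.70 (total $1.20, still need 5.0 g).
Take 1.25 servings of oats: +5.0 g fiber for $0.50 (total $1.70, still need 0.0 g).
Filling from the cheapest source first is optimal under one linear minimum: $1.70.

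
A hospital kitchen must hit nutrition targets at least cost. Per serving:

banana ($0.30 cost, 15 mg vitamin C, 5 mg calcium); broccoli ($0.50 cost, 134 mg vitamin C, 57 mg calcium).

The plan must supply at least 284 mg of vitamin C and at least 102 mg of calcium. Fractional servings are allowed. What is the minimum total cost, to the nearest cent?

At the optimum either one food covers both requirements or two foods hit both targets exactly; no other combination can be cheaper.
banana only: max(284/15, 102/5) = 20.4 servings → $6.12.
broccoli only: max(284/134, 102/57) = 2.119 servings → $1.06.
banana + broccoli with both tight: 13.62 servings and 0.5946 servings → $4.38.
So the least-cost plan costs $1.06.

$1.06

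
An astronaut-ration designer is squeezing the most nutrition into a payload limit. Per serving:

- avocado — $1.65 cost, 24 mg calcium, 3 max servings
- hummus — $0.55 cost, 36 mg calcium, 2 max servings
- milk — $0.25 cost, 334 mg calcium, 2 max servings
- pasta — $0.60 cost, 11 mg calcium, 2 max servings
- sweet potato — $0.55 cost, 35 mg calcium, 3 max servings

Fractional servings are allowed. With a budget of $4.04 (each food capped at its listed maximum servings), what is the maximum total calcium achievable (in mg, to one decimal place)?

859.5 mg

Calcium per dollar: milk 1336, hummus 65.45, sweet potato 63.64, pasta 18.33, avocado 14.55.
Take 2 servings of milk: spends $0.50, +668.0 mg calcium (running total 668.0 mg).
Take 2 servings of hummus: spends $1.10, +72.0 mg calcium (running total 740.0 mg).
Take 3 servings of sweet potato: spends $1.65, +105.0 mg calcium (running total 845.0 mg).
Take 1.317 servings of pasta: spends $0.79, +14.5 mg calcium (running total 859.5 mg).
Filling greedily by calcium-per-dollar is optimal for one linear limit, giving 859.5 mg.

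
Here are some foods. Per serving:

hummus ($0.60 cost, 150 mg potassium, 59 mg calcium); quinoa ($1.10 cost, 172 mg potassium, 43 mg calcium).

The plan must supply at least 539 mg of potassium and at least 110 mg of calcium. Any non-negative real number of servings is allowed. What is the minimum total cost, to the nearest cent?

$2.16

An LP optimum is at a vertex; with two nutrient constraints at most two foods are used. Check each candidate.
hummus only: max(539/150, 110/59) = 3.593 servings → $2.16.
quinoa only: max(539/172, 110/43) = 3.134 servings → $3.45.
hummus + quinoa with both targets exact would need a negative amount; discard.
Cheapest feasible corner: $2.16.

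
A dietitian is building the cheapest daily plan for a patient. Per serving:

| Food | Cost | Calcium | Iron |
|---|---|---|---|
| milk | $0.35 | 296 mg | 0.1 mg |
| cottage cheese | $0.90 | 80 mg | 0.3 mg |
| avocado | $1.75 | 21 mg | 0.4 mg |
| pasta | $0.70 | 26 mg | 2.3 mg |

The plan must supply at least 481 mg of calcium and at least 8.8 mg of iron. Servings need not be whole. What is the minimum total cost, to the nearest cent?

Check every corner: each single food scaled to meet both minima, and each pair solved so both constraints bind.
milk only: max(481/296, 8.8/0.1) = 88 servings → $30.80.
cottage cheese only: max(481/80, 8.8/0.3) = 29.33 servings → $26.40.
avocado only: max(481/21, 8.8/0.4) = 22.9 servings → $40.08.
pasta only: max(481/26, 8.8/2.3) = 18.5 servings → $12.95.
milk + cottage cheese with both targets exact would need a negative amount; discard.
milk + avocado with both tight: 0.06535 servings and 21.98 servings → $38.49.
milk + pasta with both tight: 1.294 servings and 3.77 servings → $3.09.
cottage cheese + avocado with both tight: 0.2957 servings and 21.78 servings → $38.38.
cottage cheese + pasta with both tight: 4.98 servings and 3.177 servings → $6.71.
avocado + pasta with both targets exact would need a negative amount; discard.
So the least-cost plan costs $3.09.

$3.09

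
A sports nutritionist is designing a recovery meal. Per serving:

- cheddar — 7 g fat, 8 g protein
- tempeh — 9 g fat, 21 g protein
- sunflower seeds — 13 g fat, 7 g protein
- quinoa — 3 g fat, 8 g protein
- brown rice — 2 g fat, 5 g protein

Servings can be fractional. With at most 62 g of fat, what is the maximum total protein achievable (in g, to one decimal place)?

Protein per g fat: quinoa 2.667, brown rice 2.5, tempeh 2.333, cheddar 1.143, sunflower seeds 0.5385.
With no serving limits, spend the whole fat allowance on quinoa: 62 g / 3 g × 8 g = 165.3 g.

165.3 g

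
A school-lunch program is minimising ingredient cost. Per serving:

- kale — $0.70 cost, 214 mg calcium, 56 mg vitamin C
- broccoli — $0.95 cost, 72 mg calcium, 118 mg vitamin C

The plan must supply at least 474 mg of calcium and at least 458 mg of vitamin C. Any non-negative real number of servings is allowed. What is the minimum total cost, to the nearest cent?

A basic optimal solution has at most two foods positive. Try each food alone and each pair with both targets met exactly.
kale only: max(474/214, 458/56) = 8.179 servings → $5.72.
broccoli only: max(474/72, 458/118) = 6.583 servings → $6.25.
kale + broccoli with both tight: 1.082 servings and 3.368 servings → $3.96.
Cheapest feasible corner: $3.96.

$3.96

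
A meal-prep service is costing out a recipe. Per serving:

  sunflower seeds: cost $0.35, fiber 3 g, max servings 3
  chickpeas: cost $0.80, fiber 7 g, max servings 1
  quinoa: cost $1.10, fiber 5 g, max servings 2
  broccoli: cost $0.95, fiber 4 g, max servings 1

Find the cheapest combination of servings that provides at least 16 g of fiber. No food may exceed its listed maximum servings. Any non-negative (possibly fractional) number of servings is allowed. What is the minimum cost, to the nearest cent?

Cost per g of fiber: chickpeas $0.1143, sunflower seeds $0.1167, quinoa $0.2200, broccoli $0.2375.
Take 1 serving of chickpeas: +7.0 g fiber for $0.80 (total $0.80, still need 9.0 g).
Take 3 servings of sunflower seeds: +9.0 g fiber for $1.05 (total $1.85, still need 0.0 g).
Greedy by cheapest-per-g is optimal for a single linear constraint, so the minimum cost is $1.85.

$1.85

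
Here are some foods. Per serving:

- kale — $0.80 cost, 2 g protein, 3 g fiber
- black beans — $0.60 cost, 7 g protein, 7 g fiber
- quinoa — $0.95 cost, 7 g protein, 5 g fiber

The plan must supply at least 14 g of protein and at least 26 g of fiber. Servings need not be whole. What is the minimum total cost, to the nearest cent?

$2.23

kale only: max(14/2, 26/3) = 8.667 servings → $6.93.
black beans only: max(14/7, 26/7) = 3.714 servings → $2.23.
quinoa only: max(14/7, 26/5) = 5.2 servings → $4.94.
kale + black beans: the both-tight solution has a negative serving — not a feasible corner.
kale + quinoa with both targets exact would need a negative amount; discard.
black beans + quinoa: intersection lies outside the first quadrant.
The minimum over all feasible corners is $2.23.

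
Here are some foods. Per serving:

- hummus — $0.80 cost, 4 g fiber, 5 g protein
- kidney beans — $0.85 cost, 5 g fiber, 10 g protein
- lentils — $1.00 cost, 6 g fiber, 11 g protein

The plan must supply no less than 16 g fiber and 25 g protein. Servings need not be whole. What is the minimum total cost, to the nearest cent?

hummus only: max(16/4, 25/5) = 5 servings → $4.00.
kidney beans only: max(16/5, 25/10) = 3.2 servings → $2.72.
lentils only: max(16/6, 25/11) = 2.667 servings → $2.67.
hummus + kidney beans with both tight: 2.333 servings and 1.333 servings → $3.00.
hummus + lentils with both tight: 1.857 servings and 1.429 servings → $2.91.
kidney beans + lentils: intersection lies outside the first quadrant.
Cheapest feasible corner: $2.67.

$2.67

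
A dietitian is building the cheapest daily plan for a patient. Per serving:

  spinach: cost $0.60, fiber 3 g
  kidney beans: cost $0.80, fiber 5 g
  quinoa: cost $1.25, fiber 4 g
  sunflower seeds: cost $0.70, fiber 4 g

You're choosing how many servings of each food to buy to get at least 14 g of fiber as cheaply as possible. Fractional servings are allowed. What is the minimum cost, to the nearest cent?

$2.24

Cost per g of fiber: kidney beans $0.1600, sunflower seeds $0.1750, spinach $0.2000, quinoa $0.3125.
With no serving limits, use only kidney beans: 14 g / 5 g = 2.8 servings × $0.80 = $2.24.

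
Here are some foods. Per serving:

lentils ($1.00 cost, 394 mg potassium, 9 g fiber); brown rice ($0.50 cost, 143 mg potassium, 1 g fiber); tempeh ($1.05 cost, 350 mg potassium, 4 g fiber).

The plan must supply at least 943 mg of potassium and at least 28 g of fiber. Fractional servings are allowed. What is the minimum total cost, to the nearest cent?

Check every corner: each single food scaled to meet both minima, and each pair solved so both constraints bind.
lentils only: max(943/394, 28/9) = 3.111 servings → $3.11.
brown rice only: max(943/143, 28/1) = 28 servings → $14.00.
tempeh only: max(943/350, 28/4) = 7 servings → $7.35.
lentils + brown rice: the both-tight solution has a negative serving — not a feasible corner.
lentils + tempeh: the both-tight solution has a negative serving — not a feasible corner.
brown rice + tempeh with both targets exact would need a negative amount; discard.
The minimum over all feasible corners is $3.11.

$3.11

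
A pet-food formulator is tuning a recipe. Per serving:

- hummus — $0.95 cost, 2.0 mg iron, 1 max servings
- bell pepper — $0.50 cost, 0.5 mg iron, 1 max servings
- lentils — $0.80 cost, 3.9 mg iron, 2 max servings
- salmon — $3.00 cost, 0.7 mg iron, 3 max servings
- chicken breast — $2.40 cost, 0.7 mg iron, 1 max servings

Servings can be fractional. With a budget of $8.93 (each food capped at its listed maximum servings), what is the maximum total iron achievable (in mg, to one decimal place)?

Iron per dollar: lentils 4.875, hummus 2.105, bell pepper 1, chicken breast 0.2917, salmon 0.2333.
Take 2 servings of lentils: spends $1.60, +7.8 mg iron (running total 7.8 mg).
Take 1 serving of hummus: spends $0.95, +2.0 mg iron (running total 9.8 mg).
Take 1 serving of bell pepper: spends $0.50, +0.5 mg iron (running total 10.3 mg).
Take 1 serving of chicken breast: spends $2.40, +0.7 mg iron (running total 11.0 mg).
Take 1.16 servings of salmon: spends $3.48, +0.8 mg iron (running total 11.8 mg).
Filling greedily by iron-per-dollar is optimal for one linear limit, giving 11.8 mg.

11.8 mg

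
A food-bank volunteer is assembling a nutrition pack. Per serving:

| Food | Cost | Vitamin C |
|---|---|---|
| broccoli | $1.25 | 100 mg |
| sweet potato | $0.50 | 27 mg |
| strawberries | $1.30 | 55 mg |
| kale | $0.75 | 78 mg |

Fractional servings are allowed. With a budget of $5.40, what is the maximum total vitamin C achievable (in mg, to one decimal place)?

Vitamin C per dollar: kale 104, broccoli 80, sweet potato 54, strawberries 42.31.
With no serving limits, spend the whole cost allowance on kale: $5.40 / $0.75 × 78 mg = 561.6 mg.

561.6 mg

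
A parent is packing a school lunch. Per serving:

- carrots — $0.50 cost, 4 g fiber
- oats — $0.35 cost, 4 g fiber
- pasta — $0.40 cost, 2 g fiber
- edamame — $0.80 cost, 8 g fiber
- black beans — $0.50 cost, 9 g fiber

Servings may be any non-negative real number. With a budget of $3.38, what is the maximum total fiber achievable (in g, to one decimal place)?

Fiber per dollar: black beans 18, oats 11.43, edamame 10, carrots 8, pasta 5.
With no serving limits, spend the whole cost allowance on black beans: $3.38 / $0.50 × 9 g = 60.8 g.

60.8 g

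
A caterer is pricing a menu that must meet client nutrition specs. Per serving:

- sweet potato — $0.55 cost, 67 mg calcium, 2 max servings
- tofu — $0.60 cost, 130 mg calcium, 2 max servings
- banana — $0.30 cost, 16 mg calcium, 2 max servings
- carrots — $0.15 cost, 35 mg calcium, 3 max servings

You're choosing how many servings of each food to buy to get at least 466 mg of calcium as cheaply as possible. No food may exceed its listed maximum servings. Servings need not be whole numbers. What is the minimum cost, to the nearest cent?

$2.48

Cost per mg of calcium: carrots $0.0043, tofu $0.0046, sweet potato $0.0082, banana $0.0187.
Take 3 servings of carrots: +105.0 mg calcium for $0.45 (total $0.45, still need 361.0 mg).
Take 2 servings of tofu: +260.0 mg calcium for $1.20 (total $1.65, still need 101.0 mg).
Take 1.507 servings of sweet potato: +101.0 mg calcium for $0.83 (total $2.48, still need 0.0 mg).
Filling from the cheapest source first is optimal under one linear minimum: $2.48.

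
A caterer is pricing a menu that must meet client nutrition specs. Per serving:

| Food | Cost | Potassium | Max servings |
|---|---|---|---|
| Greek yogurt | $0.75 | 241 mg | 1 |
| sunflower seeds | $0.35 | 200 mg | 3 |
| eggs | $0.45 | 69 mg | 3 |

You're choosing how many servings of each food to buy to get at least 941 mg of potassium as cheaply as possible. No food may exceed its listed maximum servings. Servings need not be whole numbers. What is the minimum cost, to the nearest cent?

$2.45

Cost per mg of potassium: sunflower seeds $0.0018, Greek yogurt $0.0031, eggs $0.0065.
Take 3 servings of sunflower seeds: +600.0 mg potassium for $1.05 (total $1.05, still need 341.0 mg).
Take 1 serving of Greek yogurt: +241.0 mg potassium for $0.75 (total $1.80, still need 100.0 mg).
Take 1.449 servings of eggs: +100.0 mg potassium for $0.65 (total $2.45, still need 0.0 mg).
Greedy by cheapest-per-mg is optimal for a single linear constraint, so the minimum cost is $2.45.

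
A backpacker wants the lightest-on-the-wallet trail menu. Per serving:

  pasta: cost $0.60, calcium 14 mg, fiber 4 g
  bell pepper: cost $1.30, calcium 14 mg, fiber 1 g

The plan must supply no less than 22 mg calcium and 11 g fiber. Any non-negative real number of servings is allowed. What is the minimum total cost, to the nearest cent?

$1.65

The cheapest plan sits at a corner of the feasible region — with two constraints it uses at most two foods.
pasta only: max(22/14, 11/4) = 2.75 servings → $1.65.
bell pepper only: max(22/14, 11/1) = 11 servings → $14.30.
pasta + bell pepper: the both-tight solution has a negative serving — not a feasible corner.
The minimum over all feasible corners is $1.65.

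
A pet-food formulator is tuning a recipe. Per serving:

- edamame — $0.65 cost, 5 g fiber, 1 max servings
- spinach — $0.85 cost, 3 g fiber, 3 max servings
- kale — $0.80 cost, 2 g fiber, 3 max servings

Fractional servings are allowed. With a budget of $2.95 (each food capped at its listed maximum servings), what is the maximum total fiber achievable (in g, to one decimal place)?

13.1 g

Fiber per dollar: edamame 7.692, spinach 3.529, kale 2.5.
Take 1 serving of edamame: spends $0.65, +5.0 g fiber (running total 5.0 g).
Take 2.706 servings of spinach: spends $2.30, +8.1 g fiber (running total 13.1 g).
Filling greedily by fiber-per-dollar is optimal for one linear limit, giving 13.1 g.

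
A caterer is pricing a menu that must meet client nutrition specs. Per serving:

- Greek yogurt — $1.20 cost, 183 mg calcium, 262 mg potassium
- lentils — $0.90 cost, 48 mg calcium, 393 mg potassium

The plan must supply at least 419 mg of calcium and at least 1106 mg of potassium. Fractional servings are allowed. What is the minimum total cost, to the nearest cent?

Greek yogurt only: max(419/183, 1106/262) = 4.221 servings → $5.07.
lentils only: max(419/48, 1106/393) = 8.729 servings → $7.86.
Greek yogurt + lentils with both tight: 1.88 servings and 1.561 servings → $3.66.
Cheapest feasible corner: $3.66.

$3.66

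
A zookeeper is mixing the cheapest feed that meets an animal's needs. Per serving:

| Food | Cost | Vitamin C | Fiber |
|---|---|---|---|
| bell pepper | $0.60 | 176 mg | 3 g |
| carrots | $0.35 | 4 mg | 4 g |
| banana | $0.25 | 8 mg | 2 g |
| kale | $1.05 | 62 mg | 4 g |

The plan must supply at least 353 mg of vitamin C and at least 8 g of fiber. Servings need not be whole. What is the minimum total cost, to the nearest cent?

$1.37

bell pepper only: max(353/176, 8/3) = 2.667 servings → $1.60.
carrots only: max(353/4, 8/4) = 88.25 servings → $30.89.
banana only: max(353/8, 8/2) = 44.12 servings → $11.03.
kale only: max(353/62, 8/4) = 5.694 servings → $5.98.
bell pepper + carrots with both tight: 1.994 servings and 0.5043 servings → $1.37.
bell pepper + banana with both tight: 1.957 servings and 1.064 servings → $1.44.
bell pepper + kale with both tight: 1.768 servings and 0.6737 servings → $1.77.
carrots + banana: the both-tight solution has a negative serving — not a feasible corner.
carrots + kale: the both-tight solution has a negative serving — not a feasible corner.
banana + kale: intersection lies outside the first quadrant.
So the least-cost plan costs $1.37.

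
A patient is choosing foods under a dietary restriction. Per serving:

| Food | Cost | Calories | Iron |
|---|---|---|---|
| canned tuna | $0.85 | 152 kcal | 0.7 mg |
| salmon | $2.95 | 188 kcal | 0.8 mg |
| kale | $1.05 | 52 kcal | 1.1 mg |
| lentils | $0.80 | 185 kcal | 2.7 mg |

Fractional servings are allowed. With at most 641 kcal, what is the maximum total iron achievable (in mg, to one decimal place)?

Iron per kcal: kale 0.02115, lentils 0.01459, canned tuna 0.004605, salmon 0.004255.
With no serving limits, spend the whole calories allowance on kale: 641 kcal / 52 kcal × 1.1 mg = 13.6 mg.

13.6 mg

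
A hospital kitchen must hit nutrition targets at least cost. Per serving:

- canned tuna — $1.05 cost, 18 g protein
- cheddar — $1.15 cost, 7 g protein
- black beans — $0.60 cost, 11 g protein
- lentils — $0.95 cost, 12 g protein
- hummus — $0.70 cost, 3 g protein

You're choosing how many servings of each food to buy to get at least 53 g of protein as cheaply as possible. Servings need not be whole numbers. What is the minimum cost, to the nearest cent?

$2.89

Cost per g of protein: black beans $0.0545, canned tuna $0.0583, lentils $0.0792, cheddar $0.1643, hummus $0.2333.
With no serving limits, use only black beans: 53 g / 11 g = 4.818 servings × $0.60 = $2.89.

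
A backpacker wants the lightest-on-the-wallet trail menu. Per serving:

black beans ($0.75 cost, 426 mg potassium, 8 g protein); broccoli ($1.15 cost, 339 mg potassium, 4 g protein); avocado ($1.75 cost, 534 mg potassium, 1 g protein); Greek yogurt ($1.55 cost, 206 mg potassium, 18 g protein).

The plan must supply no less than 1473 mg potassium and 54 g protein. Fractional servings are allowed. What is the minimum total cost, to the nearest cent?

With two linear requirements the optimum uses one or two foods; enumerate the corners.
black beans only: max(1473/426, 54/8) = 6.75 servings → $5.06.
broccoli only: max(1473/339, 54/4) = 13.5 servings → $15.53.
avocado only: max(1473/534, 54/1) = 54 servings → $94.50.
Greek yogurt only: max(1473/206, 54/18) = 7.15 servings → $11.08.
black beans + broccoli: the both-tight solution has a negative serving — not a feasible corner.
black beans + avocado: intersection lies outside the first quadrant.
black beans + Greek yogurt with both tight: 2.556 servings and 1.864 servings → $4.81.
broccoli + avocado: the both-tight solution has a negative serving — not a feasible corner.
broccoli + Greek yogurt with both tight: 2.916 servings and 2.352 servings → $7.00.
avocado + Greek yogurt with both tight: 1.636 servings and 2.909 servings → $7.37.
The minimum over all feasible corners is $4.81.

$4.81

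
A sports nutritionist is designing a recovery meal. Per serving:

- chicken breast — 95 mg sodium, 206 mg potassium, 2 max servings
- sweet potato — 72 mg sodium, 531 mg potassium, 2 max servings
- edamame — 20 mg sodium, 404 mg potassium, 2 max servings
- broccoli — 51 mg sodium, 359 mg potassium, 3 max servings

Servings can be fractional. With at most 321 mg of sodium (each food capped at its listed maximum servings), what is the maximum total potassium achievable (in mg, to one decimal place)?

2834.4 mg

Potassium per mg sodium: edamame 20.2, sweet potato 7.375, broccoli 7.039, chicken breast 2.168.
Take 2 servings of edamame: uses 40 mg sodium, +808.0 mg potassium (running total 808.0 mg).
Take 2 servings of sweet potato: uses 144 mg sodium, +1062.0 mg potassium (running total 1870.0 mg).
Take 2.686 servings of broccoli: uses 137 mg sodium, +964.4 mg potassium (running total 2834.4 mg).
Filling greedily by potassium-per-mg sodium is optimal for one linear limit, giving 2834.4 mg.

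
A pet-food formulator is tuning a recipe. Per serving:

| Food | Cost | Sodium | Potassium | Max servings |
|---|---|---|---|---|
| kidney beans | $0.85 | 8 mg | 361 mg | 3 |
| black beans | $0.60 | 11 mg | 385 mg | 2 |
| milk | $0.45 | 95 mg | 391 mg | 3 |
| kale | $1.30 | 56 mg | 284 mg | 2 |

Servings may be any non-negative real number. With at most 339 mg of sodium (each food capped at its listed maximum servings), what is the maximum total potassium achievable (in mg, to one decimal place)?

Potassium per mg sodium: kidney beans 45.12, black beans 35, kale 5.071, milk 4.116.
Take 3 servings of kidney beans: uses 24 mg sodium, +1083.0 mg potassium (running total 1083.0 mg).
Take 2 servings of black beans: uses 22 mg sodium, +770.0 mg potassium (running total 1853.0 mg).
Take 2 servings of kale: uses 112 mg sodium, +568.0 mg potassium (running total 2421.0 mg).
Take 1.905 servings of milk: uses 181 mg sodium, +745.0 mg potassium (running total 3166.0 mg).
Greedy by best ratio exhausts the sodium allowance optimally: 3166.0 mg.

3166.0 mg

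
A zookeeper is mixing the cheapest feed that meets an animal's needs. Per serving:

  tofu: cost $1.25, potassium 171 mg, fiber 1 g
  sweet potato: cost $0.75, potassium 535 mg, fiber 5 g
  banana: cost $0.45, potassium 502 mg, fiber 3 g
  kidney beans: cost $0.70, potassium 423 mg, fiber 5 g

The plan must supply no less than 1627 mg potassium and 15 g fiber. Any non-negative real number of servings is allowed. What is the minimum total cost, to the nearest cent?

The cheapest plan sits at a corner of the feasible region — with two constraints it uses at most two foods.
tofu only: max(1627/171, 15/1) = 15 servings → $18.75.
sweet potato only: max(1627/535, 15/5) = 3.041 servings → $2.28.
banana only: max(1627/502, 15/3) = 5 servings → $2.25.
kidney beans only: max(1627/423, 15/5) = 3.846 servings → $2.69.
tofu + sweet potato with both tight: 0.3438 servings and 2.931 servings → $2.63.
tofu + banana: intersection lies outside the first quadrant.
tofu + kidney beans with both tight: 4.144 servings and 2.171 servings → $6.70.
sweet potato + banana with both tight: 2.927 servings and 0.1215 servings → $2.25.
sweet potato + kidney beans with both targets exact would need a negative amount; discard.
banana + kidney beans with both tight: 1.442 servings and 2.135 servings → $2.14.
So the least-cost plan costs $2.14.

$2.14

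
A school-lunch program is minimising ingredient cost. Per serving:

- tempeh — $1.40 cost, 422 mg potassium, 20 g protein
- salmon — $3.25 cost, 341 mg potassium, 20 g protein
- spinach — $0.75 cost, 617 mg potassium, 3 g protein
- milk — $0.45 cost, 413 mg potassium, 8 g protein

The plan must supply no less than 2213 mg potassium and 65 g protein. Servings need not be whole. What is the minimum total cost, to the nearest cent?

Check every corner: each single food scaled to meet both minima, and each pair solved so both constraints bind.
tempeh only: max(2213/422, 65/20) = 5.244 servings → $7.34.
salmon only: max(2213/341, 65/20) = 6.49 servings → $21.09.
spinach only: max(2213/617, 65/3) = 21.67 servings → $16.25.
milk only: max(2213/413, 65/8) = 8.125 servings → $3.66.
tempeh + salmon: intersection lies outside the first quadrant.
tempeh + spinach with both tight: 3.022 servings and 1.52 servings → $5.37.
tempeh + milk with both tight: 1.872 servings and 3.446 servings → $4.17.
salmon + spinach with both tight: 2.957 servings and 1.952 servings → $11.07.
salmon + milk with both tight: 1.652 servings and 3.994 servings → $7.17.
spinach + milk: the both-tight solution has a negative serving — not a feasible corner.
Cheapest feasible corner: $3.66.

$3.66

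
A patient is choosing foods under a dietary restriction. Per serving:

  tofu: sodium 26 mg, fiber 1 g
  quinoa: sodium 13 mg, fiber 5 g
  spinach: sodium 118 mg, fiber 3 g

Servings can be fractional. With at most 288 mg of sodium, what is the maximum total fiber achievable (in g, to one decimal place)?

110.8 g

Fiber per mg sodium: quinoa 0.3846, tofu 0.03846, spinach 0.02542.
With no serving limits, spend the whole sodium allowance on quinoa: 288 mg / 13 mg × 5 g = 110.8 g.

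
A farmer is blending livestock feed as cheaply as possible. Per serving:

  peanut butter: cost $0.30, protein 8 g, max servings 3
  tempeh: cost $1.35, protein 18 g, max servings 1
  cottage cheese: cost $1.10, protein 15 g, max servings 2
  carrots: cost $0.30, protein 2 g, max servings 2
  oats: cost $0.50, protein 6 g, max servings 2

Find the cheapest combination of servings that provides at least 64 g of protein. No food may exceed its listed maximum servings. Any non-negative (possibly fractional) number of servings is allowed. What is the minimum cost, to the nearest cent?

Cost per g of protein: peanut butter $0.0375, cottage cheese $0.0733, tempeh $0.0750, oats $0.0833, carrots $0.1500.
Take 3 servings of peanut butter: +24.0 g protein for $0.90 (total $0.90, still need 40.0 g).
Take 2 servings of cottage cheese: +30.0 g protein for $2.20 (total $3.10, still need 10.0 g).
Take 0.5556 servings of tempeh: +10.0 g protein for $0.75 (total $3.85, still need 0.0 g).
Filling from the cheapest source first is optimal under one linear minimum: $3.85.

$3.85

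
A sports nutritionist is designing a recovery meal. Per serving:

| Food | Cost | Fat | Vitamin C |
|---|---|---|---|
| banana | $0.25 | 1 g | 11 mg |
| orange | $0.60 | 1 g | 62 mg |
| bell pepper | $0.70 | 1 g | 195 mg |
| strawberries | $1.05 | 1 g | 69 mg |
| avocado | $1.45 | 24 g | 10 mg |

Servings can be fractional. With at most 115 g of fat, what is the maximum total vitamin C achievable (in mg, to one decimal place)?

Vitamin C per g fat: bell pepper 195, strawberries 69, orange 62, banana 11, avocado 0.4167.
With no serving limits, spend the whole fat allowance on bell pepper: 115 g / 1 g × 195 mg = 22425.0 mg.

22425.0 mg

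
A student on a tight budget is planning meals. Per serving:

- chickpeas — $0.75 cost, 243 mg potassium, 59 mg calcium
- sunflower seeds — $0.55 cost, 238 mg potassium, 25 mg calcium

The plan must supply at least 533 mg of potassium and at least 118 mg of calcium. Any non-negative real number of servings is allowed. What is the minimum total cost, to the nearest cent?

$1.58

chickpeas only: max(533/243, 118/59) = 2.193 servings → $1.65.
sunflower seeds only: max(533/238, 118/25) = 4.72 servings → $2.60.
chickpeas + sunflower seeds with both tight: 1.853 servings and 0.3481 servings → $1.58.
The minimum over all feasible corners is $1.58.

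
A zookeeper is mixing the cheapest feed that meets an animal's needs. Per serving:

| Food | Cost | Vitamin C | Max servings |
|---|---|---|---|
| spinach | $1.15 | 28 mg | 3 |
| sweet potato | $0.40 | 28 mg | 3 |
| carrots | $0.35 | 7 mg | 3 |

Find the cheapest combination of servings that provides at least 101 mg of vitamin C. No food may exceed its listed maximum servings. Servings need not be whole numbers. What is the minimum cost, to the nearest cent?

$1.90

Cost per mg of vitamin C: sweet potato $0.0143, spinach $0.0411, carrots $0.0500.
Take 3 servings of sweet potato: +84.0 mg vitamin C for $1.20 (total $1.20, still need 17.0 mg).
Take 0.6071 servings of spinach: +17.0 mg vitamin C for $0.70 (total $1.90, still need 0.0 mg).
Greedy by cheapest-per-mg is optimal for a single linear constraint, so the minimum cost is $1.90.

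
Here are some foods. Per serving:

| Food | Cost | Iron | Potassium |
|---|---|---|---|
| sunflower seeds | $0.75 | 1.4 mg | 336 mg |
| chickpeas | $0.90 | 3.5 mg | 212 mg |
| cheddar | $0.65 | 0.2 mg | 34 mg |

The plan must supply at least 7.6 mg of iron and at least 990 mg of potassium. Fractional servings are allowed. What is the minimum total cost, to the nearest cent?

$2.78

With two linear requirements the optimum uses one or two foods; enumerate the corners.
sunflower seeds only: max(7.6/1.4, 990/336) = 5.429 servings → $4.07.
chickpeas only: max(7.6/3.5, 990/212) = 4.67 servings → $4.20.
cheddar only: max(7.6/0.2, 990/34) = 38 servings → $24.70.
sunflower seeds + chickpeas with both tight: 2.109 servings and 1.328 servings → $2.78.
sunflower seeds + cheddar with both targets exact would need a negative amount; discard.
chickpeas + cheddar with both tight: 0.7885 servings and 24.2 servings → $16.44.
Cheapest feasible corner: $2.78.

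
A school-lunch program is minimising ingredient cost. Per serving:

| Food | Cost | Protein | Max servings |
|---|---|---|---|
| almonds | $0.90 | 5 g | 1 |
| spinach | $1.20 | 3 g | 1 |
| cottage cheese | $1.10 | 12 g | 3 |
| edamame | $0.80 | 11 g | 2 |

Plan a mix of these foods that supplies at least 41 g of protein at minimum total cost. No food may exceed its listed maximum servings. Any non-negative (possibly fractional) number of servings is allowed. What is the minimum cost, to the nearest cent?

Cost per g of protein: edamame $0.0727, cottage cheese $0.0917, almonds $0.1800, spinach $0.4000.
Take 2 servings of edamame: +22.0 g protein for $1.60 (total $1.60, still need 19.0 g).
Take 1.583 servings of cottage cheese: +19.0 g protein for $1.74 (total $3.34, still need 0.0 g).
Filling from the cheapest source first is optimal under one linear minimum: $3.34.

$3.34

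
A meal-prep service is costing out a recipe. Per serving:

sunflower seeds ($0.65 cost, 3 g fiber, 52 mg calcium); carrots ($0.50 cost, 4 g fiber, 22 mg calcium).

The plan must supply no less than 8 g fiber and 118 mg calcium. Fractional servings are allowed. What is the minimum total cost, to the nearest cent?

A basic optimal solution has at most two foods positive. Try each food alone and each pair with both targets met exactly.
sunflower seeds only: max(8/3, 118/52) = 2.667 servings → $1.73.
carrots only: max(8/4, 118/22) = 5.364 servings → $2.68.
sunflower seeds + carrots with both tight: 2.085 servings and 0.4366 servings → $1.57.
The minimum over all feasible corners is $1.57.

$1.57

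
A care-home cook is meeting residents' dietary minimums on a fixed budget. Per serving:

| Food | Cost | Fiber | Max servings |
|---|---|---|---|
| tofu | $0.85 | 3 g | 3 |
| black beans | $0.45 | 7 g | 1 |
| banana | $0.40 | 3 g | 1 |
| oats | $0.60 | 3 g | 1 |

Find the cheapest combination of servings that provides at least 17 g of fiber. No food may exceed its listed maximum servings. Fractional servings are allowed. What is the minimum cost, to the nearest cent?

$2.58

Cost per g of fiber: black beans $0.0643, banana $0.1333, oats $0.2000, tofu $0.2833.
Take 1 serving of black beans: +7.0 g fiber for $0.45 (total $0.45, still need 10.0 g).
Take 1 serving of banana: +3.0 g fiber for $0.40 (total $0.85, still need 7.0 g).
Take 1 serving of oats: +3.0 g fiber for $0.60 (total $1.45, still need 4.0 g).
Take 1.333 servings of tofu: +4.0 g fiber for $1.13 (total $2.58, still need 0.0 g).
Filling from the cheapest source first is optimal under one linear minimum: $2.58.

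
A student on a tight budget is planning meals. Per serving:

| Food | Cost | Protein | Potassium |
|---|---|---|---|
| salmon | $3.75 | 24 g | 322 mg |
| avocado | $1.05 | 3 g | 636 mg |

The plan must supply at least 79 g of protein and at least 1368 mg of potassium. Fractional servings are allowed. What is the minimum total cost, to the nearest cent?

The cheapest plan sits at a corner of the feasible region — with two constraints it uses at most two foods.
salmon only: max(79/24, 1368/322) = 4.248 servings → $15.93.
avocado only: max(79/3, 1368/636) = 26.33 servings → $27.65.
salmon + avocado with both tight: 3.227 servings and 0.5171 servings → $12.64.
Cheapest feasible corner: $12.64.

$12.64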